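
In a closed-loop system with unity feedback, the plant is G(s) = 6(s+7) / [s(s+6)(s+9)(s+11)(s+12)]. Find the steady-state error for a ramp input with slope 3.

One free integrator in G(s): this is a type 1 system.
K_v = lim_{s→0} s·G(s) = 6·7 / (6·9·11·12) = 7/1188.
e_ss = 3/K_v = 3/(7/1188) = 3564/7.

3564/7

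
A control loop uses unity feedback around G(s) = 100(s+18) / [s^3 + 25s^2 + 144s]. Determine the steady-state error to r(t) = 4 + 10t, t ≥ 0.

0.8

The denominator has no term below 144s — 1 pole at s=0, type 1. Taking each input component in turn:
  • 4: tracked with zero error.
  • 10t: e_ss = 10/K_v with K_v=12.5 → 0.8.
Total e_ss = 0.8.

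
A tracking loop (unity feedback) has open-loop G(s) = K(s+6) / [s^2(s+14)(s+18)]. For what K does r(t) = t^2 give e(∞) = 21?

4

The open loop has two poles at the origin → type 2 system.
K_a = lim_{s→0} s^2·G(s) = K·6 / (14·18) = (1/42)·K.
e_ss = 2/K_a = 21 ⇒ K_a = 2/21 ⇒ K = (2/21)/(1/42) = 4.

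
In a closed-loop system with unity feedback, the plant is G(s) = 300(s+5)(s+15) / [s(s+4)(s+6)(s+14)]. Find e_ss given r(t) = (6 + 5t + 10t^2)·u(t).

System type = 1 (one pole at s=0). Treating each term separately:
  • 6: tracked with zero error.
  • 5t: e_ss = 5/K_v with K_v=1875/28 → 28/375.
  • 10t^2: a type-1 system cannot track it, e_ss → ∞.
The unbounded component dominates.

infinity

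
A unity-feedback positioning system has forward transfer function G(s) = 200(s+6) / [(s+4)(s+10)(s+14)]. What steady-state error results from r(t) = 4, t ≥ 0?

G(s) has no factors of s in the denominator, so the system is type 0.
K_p = lim_{s→0} G(s) = 200·6 / (4·10·14) = 15/7.
e_ss = 4/(1 + K_p) = 4/(22/7) = 14/11.

14/11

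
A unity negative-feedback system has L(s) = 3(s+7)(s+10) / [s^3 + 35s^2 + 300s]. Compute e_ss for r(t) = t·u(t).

Lowest-order denominator term is 300s, so the open loop has 1 pole at the origin → type 1 system.
K_v = lim_{s→0} s·L(s) = 3·7·10 / 300 = 0.7.
e_ss = 1/K_v = 1/0.7 = 10/7.

10/7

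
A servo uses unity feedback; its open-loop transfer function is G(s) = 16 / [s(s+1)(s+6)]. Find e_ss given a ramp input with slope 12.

G(s) has one factor of s in the denominator, so the system is type 1.
K_v = lim_{s→0} s·G(s) = 16 / (1·6) = 8/3.
e_ss = 12/K_v = 12/(8/3) = 4.5.

4.5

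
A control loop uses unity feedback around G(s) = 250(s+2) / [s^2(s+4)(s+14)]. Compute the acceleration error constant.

125/14

Two free integrators in G(s): this is a type 2 system.
K_a = lim_{s→0} s^2·G(s) = 250·2 / (4·14) = 125/14.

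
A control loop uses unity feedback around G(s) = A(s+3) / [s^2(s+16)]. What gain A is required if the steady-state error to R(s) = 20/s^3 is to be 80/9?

12

The open loop has two poles at the origin → type 2 system.
K_a = lim_{s→0} s^2·G(s) = A·3 / (16) = 0.1875·A.
e_ss = 20/K_a = 80/9 ⇒ K_a = 2.25 ⇒ A = 2.25/0.1875 = 12.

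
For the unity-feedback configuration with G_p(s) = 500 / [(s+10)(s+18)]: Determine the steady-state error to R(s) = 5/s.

G_p(s) has no factors of s in the denominator, so the system is type 0.
K_p = lim_{s→0} G_p(s) = 500 / (10·18) = 25/9.
e_ss = 5/(1 + K_p) = 5/(34/9) = 45/34.

45/34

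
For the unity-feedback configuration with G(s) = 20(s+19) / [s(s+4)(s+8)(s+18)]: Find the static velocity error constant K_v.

One free integrator in G(s): this is a type 1 system.
K_v = lim_{s→0} s·G(s) = 20·19 / (4·8·18) = 95/144.

95/144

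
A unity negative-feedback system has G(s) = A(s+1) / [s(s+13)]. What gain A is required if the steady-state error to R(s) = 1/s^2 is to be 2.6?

5

System type = 1 (one pole at s=0).
K_v = lim_{s→0} s·G(s) = A·1 / (13) = (1/13)·A.
e_ss = 1/K_v = 2.6 ⇒ K_v = 5/13 ⇒ A = (5/13)/(1/13) = 5.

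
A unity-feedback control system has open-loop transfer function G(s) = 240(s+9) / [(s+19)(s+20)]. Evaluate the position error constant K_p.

108/19

G(s) has no factors of s in the denominator, so the system is type 0.
K_p = lim_{s→0} G(s) = 240·9 / (19·20) = 108/19.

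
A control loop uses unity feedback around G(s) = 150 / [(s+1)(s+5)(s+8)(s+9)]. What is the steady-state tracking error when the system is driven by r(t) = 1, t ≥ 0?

12/17

System type = 0 (no poles at s=0).
K_p = lim_{s→0} G(s) = 150 / (1·5·8·9) = 5/12.
e_ss = 1/(1 + K_p) = 1/(17/12) = 12/17.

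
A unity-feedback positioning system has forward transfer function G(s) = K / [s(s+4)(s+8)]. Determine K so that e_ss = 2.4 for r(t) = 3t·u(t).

40

G(s) has one factor of s in the denominator, so the system is type 1.
K_v = lim_{s→0} s·G(s) = K / (4·8) = (1/32)·K.
e_ss = 3/K_v = 2.4 ⇒ K_v = 1.25 ⇒ K = 1.25/(1/32) = 40.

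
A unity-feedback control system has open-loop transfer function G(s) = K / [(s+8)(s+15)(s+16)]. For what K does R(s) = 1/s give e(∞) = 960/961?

2

G(s) has no factors of s in the denominator, so the system is type 0.
K_p = lim_{s→0} G(s) = K / (8·15·16) = (1/1920)·K.
e_ss = 1/(1 + K_p) = 960/961 ⇒ 1 + (1/1920)·K = 961/960 ⇒ K = 2.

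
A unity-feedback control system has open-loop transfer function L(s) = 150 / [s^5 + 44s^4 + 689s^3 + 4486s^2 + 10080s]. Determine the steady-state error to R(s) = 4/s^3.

infinity

Lowest-order denominator term is 10080s, so the open loop has 1 pole at the origin → type 1 system.
K_a = lim_{s→0} s^2·L(s) = 0; the steady-state error to this parabolic input grows without bound.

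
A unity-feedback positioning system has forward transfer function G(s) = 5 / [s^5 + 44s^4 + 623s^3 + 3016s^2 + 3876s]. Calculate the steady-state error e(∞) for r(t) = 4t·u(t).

3100.8

The denominator has no term below 3876s — 1 pole at s=0, type 1.
K_v = lim_{s→0} s·G(s) = 5 / 3876 = 5/3876.
e_ss = 4/K_v = 4/(5/3876) = 3100.8.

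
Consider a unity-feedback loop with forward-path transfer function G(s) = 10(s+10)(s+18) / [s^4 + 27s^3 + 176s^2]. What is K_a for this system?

The denominator has no term below 176s^2 — 2 poles at s=0, type 2.
K_a = lim_{s→0} s^2·G(s) = 10·10·18 / 176 = 225/22.

225/22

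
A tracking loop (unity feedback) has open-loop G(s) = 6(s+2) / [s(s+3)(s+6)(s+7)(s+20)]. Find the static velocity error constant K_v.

The open loop has one pole at the origin → type 1 system.
K_v = lim_{s→0} s·G(s) = 6·2 / (3·6·7·20) = 1/210.

1/210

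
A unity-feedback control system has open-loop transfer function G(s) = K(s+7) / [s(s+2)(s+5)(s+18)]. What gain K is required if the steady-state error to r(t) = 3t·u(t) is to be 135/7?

4

The open loop has one pole at the origin → type 1 system.
K_v = lim_{s→0} s·G(s) = K·7 / (2·5·18) = (7/180)·K.
e_ss = 3/K_v = 135/7 ⇒ K_v = 7/45 ⇒ K = (7/45)/(7/180) = 4.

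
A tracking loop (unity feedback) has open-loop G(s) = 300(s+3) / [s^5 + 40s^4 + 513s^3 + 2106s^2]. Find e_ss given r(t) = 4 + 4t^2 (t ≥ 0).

Lowest-order denominator term is 2106s^2, so the open loop has 2 poles at the origin → type 2 system. By superposition:
  • 4: tracked with zero error.
  • 4t^2: e_ss = 8/K_a with K_a=50/117 → 18.72.
Total e_ss = 18.72.

18.72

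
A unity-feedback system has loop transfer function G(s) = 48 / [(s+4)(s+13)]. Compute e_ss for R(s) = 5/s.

The open loop has no poles at the origin → type 0 system.
K_p = lim_{s→0} G(s) = 48 / (4·13) = 12/13.
e_ss = 5/(1 + K_p) = 5/(25/13) = 2.6.

2.6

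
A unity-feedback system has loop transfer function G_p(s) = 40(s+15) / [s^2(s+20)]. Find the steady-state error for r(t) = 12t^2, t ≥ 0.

The open loop has two poles at the origin → type 2 system.
K_a = lim_{s→0} s^2·G_p(s) = 40·15 / (20) = 30.
r(t) = 12t^2 gives R(s) = 24/s^3.
e_ss = 24/K_a = 24/30 = 0.8.

0.8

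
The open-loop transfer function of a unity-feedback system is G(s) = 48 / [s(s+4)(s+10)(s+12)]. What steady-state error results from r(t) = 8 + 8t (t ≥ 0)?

System type = 1 (one pole at s=0). By superposition:
  • 8: tracked with zero error.
  • 8t: e_ss = 8/K_v with K_v=0.1 → 80.
Total e_ss = 80.

80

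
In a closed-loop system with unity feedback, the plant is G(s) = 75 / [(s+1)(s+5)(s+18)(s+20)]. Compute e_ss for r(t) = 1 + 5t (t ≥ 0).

infinity

The open loop has no poles at the origin → type 0 system. Taking each input component in turn:
  • 1: e_ss = 1/(1+K_p) with K_p=1/24 → 0.96.
  • 5t: a type-0 system cannot track it, e_ss → ∞.
The unbounded component dominates.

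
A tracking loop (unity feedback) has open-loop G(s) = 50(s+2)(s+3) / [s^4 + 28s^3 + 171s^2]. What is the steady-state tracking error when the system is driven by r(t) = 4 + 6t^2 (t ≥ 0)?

6.84

Factoring s^2 from the denominator leaves a polynomial with constant term 171, so the system is type 2. Treating each term separately:
  • 4: tracked with zero error.
  • 6t^2: e_ss = 12/K_a with K_a=100/57 → 6.84.
Total e_ss = 6.84.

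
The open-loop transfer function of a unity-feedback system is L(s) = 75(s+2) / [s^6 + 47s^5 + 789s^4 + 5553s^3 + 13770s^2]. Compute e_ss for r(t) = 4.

The denominator has no term below 13770s^2 — 2 poles at s=0, type 2.
A type-2 system has K_p = ∞, so it tracks a step input with zero steady-state error.

0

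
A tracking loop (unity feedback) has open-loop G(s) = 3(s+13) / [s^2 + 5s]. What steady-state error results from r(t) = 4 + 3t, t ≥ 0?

5/13

Lowest-order denominator term is 5s, so the open loop has 1 pole at the origin → type 1 system. Treating each term separately:
  • 4: tracked with zero error.
  • 3t: e_ss = 3/K_v with K_v=7.8 → 5/13.
Total e_ss = 5/13.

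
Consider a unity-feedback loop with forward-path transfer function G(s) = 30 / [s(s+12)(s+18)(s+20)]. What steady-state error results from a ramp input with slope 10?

1440

One free integrator in G(s): this is a type 1 system.
K_v = lim_{s→0} s·G(s) = 30 / (12·18·20) = 1/144.
e_ss = 10/K_v = 10/(1/144) = 1440.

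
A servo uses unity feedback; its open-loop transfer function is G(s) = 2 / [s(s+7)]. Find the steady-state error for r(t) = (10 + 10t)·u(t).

One free integrator in G(s): this is a type 1 system. By superposition:
  • 10: tracked with zero error.
  • 10t: e_ss = 10/K_v with K_v=2/7 → 35.
Total e_ss = 35.

35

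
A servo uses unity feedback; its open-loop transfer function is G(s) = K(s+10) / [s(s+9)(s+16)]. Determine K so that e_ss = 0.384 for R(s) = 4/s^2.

G(s) has one factor of s in the denominator, so the system is type 1.
K_v = lim_{s→0} s·G(s) = K·10 / (9·16) = (5/72)·K.
e_ss = 4/K_v = 0.384 ⇒ K_v = 125/12 ⇒ K = (125/12)/(5/72) = 150.

150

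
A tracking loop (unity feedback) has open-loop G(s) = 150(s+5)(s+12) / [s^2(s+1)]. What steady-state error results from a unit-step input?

0

System type = 2 (two poles at s=0).
A type-2 system has K_p = ∞, so it tracks a step input with zero steady-state error.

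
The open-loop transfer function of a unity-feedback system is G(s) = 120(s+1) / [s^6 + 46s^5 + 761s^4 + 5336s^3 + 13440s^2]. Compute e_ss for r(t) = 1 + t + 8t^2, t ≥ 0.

1792

Factoring s^2 from the denominator leaves a polynomial with constant term 13440, so the system is type 2. Treating each term separately:
  • 1: tracked with zero error.
  • t: tracked with zero error.
  • 8t^2: e_ss = 16/K_a with K_a=1/112 → 1792.
Total e_ss = 1792.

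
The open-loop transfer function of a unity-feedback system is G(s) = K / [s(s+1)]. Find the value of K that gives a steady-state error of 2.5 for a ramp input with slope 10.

G(s) has one factor of s in the denominator, so the system is type 1.
K_v = lim_{s→0} s·G(s) = K / (1) = 1·K.
e_ss = 10/K_v = 2.5 ⇒ K_v = 4 ⇒ K = 4/1 = 4.

4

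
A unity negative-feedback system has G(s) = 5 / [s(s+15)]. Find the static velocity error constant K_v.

1/3

System type = 1 (one pole at s=0).
K_v = lim_{s→0} s·G(s) = 5 / (15) = 1/3.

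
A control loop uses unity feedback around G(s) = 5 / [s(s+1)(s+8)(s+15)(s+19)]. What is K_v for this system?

1/456

One free integrator in G(s): this is a type 1 system.
K_v = lim_{s→0} s·G(s) = 5 / (1·8·15·19) = 1/456.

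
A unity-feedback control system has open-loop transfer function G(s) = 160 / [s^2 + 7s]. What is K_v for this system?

160/7

Lowest-order denominator term is 7s, so the open loop has 1 pole at the origin → type 1 system.
K_v = lim_{s→0} s·G(s) = 160 / 7 = 160/7.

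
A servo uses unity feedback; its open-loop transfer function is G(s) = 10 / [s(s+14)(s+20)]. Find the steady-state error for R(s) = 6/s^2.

168

The open loop has one pole at the origin → type 1 system.
K_v = lim_{s→0} s·G(s) = 10 / (14·20) = 1/28.
e_ss = 6/K_v = 6/(1/28) = 168.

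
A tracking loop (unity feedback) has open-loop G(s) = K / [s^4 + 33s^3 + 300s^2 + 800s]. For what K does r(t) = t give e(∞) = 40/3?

Factoring s from the denominator leaves a polynomial with constant term 800, so the system is type 1.
K_v = lim_{s→0} s·G(s) = K / 800 = (1/800)·K.
e_ss = 1/K_v = 40/3 ⇒ K_v = 0.075 ⇒ K = 0.075/(1/800) = 60.

60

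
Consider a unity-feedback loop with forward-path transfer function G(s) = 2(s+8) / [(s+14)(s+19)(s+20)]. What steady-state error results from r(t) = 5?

3325/667

System type = 0 (no poles at s=0).
K_p = lim_{s→0} G(s) = 2·8 / (14·19·20) = 2/665.
e_ss = 5/(1 + K_p) = 5/(667/665) = 3325/667.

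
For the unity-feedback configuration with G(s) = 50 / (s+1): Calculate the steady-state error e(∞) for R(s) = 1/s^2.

infinity

The open loop has no poles at the origin → type 0 system.
K_v = lim_{s→0} s·G(s) = 0; the steady-state error to this ramp input grows without bound.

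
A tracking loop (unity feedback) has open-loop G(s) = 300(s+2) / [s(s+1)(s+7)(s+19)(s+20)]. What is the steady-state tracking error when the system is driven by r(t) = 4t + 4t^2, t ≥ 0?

System type = 1 (one pole at s=0). Treating each term separately:
  • 4t: e_ss = 4/K_v with K_v=30/133 → 266/15.
  • 4t^2: a type-1 system cannot track it, e_ss → ∞.
The unbounded component dominates.

infinity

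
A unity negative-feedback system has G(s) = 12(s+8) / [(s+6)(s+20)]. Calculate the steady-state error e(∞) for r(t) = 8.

40/9

The open loop has no poles at the origin → type 0 system.
K_p = lim_{s→0} G(s) = 12·8 / (6·20) = 0.8.
e_ss = 8/(1 + K_p) = 8/1.8 = 40/9.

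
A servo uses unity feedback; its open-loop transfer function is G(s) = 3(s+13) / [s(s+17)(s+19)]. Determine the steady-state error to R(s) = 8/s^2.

2584/39

G(s) has one factor of s in the denominator, so the system is type 1.
K_v = lim_{s→0} s·G(s) = 3·13 / (17·19) = 39/323.
e_ss = 8/K_v = 8/(39/323) = 2584/39.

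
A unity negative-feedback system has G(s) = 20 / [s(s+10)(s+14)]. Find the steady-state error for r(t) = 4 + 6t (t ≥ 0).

42

One free integrator in G(s): this is a type 1 system. Treating each term separately:
  • 4: tracked with zero error.
  • 6t: e_ss = 6/K_v with K_v=1/7 → 42.
Total e_ss = 42.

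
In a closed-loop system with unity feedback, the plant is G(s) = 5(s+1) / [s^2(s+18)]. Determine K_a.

5/18

System type = 2 (two poles at s=0).
K_a = lim_{s→0} s^2·G(s) = 5·1 / (18) = 5/18.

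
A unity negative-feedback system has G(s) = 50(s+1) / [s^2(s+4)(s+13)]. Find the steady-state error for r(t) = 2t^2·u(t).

Two free integrators in G(s): this is a type 2 system.
K_a = lim_{s→0} s^2·G(s) = 50·1 / (4·13) = 25/26.
r(t) = 2t^2 gives R(s) = 4/s^3.
e_ss = 4/K_a = 4/(25/26) = 4.16.

4.16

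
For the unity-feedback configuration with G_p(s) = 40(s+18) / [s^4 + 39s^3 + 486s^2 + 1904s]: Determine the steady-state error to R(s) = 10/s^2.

Lowest-order denominator term is 1904s, so the open loop has 1 pole at the origin → type 1 system.
K_v = lim_{s→0} s·G_p(s) = 40·18 / 1904 = 45/119.
e_ss = 10/K_v = 10/(45/119) = 238/9.

238/9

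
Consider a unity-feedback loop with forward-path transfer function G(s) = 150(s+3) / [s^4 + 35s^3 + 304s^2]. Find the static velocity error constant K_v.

infinity

K_v = lim_{s→0} s·G(s); with 2 poles at the origin the limit diverges, so K_v = ∞.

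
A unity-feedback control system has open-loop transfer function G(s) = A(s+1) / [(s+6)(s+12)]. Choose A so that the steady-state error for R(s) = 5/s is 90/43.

System type = 0 (no poles at s=0).
K_p = lim_{s→0} G(s) = A·1 / (6·12) = (1/72)·A.
e_ss = 5/(1 + K_p) = 90/43 ⇒ 1 + (1/72)·A = 43/18 ⇒ A = 100.

100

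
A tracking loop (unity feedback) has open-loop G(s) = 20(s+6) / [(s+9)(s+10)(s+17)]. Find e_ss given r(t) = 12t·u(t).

infinity

G(s) has no factors of s in the denominator, so the system is type 0.
For a type-0 system K_v = 0, so e_ss to a ramp input is unbounded.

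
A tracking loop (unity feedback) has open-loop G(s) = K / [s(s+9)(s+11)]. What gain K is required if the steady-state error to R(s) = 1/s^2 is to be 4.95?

20

G(s) has one factor of s in the denominator, so the system is type 1.
K_v = lim_{s→0} s·G(s) = K / (9·11) = (1/99)·K.
e_ss = 1/K_v = 4.95 ⇒ K_v = 20/99 ⇒ K = (20/99)/(1/99) = 20.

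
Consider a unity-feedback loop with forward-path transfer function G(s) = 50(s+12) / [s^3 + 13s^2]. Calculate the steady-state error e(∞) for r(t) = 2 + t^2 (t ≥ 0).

13/300

Factoring s^2 from the denominator leaves a polynomial with constant term 13, so the system is type 2. By superposition:
  • 2: tracked with zero error.
  • t^2: e_ss = 2/K_a with K_a=600/13 → 13/300.
Total e_ss = 13/300.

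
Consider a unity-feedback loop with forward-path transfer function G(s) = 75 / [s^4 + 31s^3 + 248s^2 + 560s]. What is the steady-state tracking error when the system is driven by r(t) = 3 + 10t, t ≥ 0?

The denominator has no term below 560s — 1 pole at s=0, type 1. Taking each input component in turn:
  • 3: tracked with zero error.
  • 10t: e_ss = 10/K_v with K_v=15/112 → 224/3.
Total e_ss = 224/3.

224/3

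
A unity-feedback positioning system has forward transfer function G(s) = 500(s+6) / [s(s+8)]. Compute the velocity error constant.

One free integrator in G(s): this is a type 1 system.
K_v = lim_{s→0} s·G(s) = 500·6 / (8) = 375.

375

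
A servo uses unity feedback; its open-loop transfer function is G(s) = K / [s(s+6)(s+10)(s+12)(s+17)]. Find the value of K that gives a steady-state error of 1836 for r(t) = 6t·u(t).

System type = 1 (one pole at s=0).
K_v = lim_{s→0} s·G(s) = K / (6·10·12·17) = (1/12240)·K.
e_ss = 6/K_v = 1836 ⇒ K_v = 1/306 ⇒ K = (1/306)/(1/12240) = 40.

40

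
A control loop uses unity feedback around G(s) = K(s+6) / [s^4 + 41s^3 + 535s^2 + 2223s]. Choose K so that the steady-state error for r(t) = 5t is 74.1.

25

Lowest-order denominator term is 2223s, so the open loop has 1 pole at the origin → type 1 system.
K_v = lim_{s→0} s·G(s) = K·6 / 2223 = (2/741)·K.
e_ss = 5/K_v = 74.1 ⇒ K_v = 50/741 ⇒ K = (50/741)/(2/741) = 25.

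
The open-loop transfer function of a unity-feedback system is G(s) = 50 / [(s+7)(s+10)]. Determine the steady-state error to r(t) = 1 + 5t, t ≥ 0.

infinity

G(s) has no factors of s in the denominator, so the system is type 0. By superposition:
  • 1: e_ss = 1/(1+K_p) with K_p=5/7 → 7/12.
  • 5t: a type-0 system cannot track it, e_ss → ∞.
The unbounded component dominates.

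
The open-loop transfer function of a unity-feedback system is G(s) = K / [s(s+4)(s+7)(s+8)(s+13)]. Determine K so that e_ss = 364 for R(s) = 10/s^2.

80

The open loop has one pole at the origin → type 1 system.
K_v = lim_{s→0} s·G(s) = K / (4·7·8·13) = (1/2912)·K.
e_ss = 10/K_v = 364 ⇒ K_v = 5/182 ⇒ K = (5/182)/(1/2912) = 80.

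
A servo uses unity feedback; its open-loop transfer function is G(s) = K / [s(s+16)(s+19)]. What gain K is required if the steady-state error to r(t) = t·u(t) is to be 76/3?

G(s) has one factor of s in the denominator, so the system is type 1.
K_v = lim_{s→0} s·G(s) = K / (16·19) = (1/304)·K.
e_ss = 1/K_v = 76/3 ⇒ K_v = 3/76 ⇒ K = (3/76)/(1/304) = 12.

12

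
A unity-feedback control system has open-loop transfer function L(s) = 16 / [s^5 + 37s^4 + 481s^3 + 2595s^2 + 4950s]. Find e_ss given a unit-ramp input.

309.375

Lowest-order denominator term is 4950s, so the open loop has 1 pole at the origin → type 1 system.
K_v = lim_{s→0} s·L(s) = 16 / 4950 = 8/2475.
e_ss = 1/K_v = 1/(8/2475) = 309.375.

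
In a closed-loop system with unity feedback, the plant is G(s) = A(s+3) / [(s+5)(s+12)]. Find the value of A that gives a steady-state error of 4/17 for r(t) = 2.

150

System type = 0 (no poles at s=0).
K_p = lim_{s→0} G(s) = A·3 / (5·12) = 0.05·A.
e_ss = 2/(1 + K_p) = 4/17 ⇒ 1 + 0.05·A = 8.5 ⇒ A = 150.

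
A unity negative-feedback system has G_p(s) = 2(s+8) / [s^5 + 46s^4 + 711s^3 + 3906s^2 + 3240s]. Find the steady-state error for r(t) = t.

Factoring s from the denominator leaves a polynomial with constant term 3240, so the system is type 1.
K_v = lim_{s→0} s·G_p(s) = 2·8 / 3240 = 2/405.
e_ss = 1/K_v = 1/(2/405) = 202.5.

202.5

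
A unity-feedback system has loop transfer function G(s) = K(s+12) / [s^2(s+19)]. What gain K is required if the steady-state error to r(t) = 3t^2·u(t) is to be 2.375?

4

System type = 2 (two poles at s=0).
K_a = lim_{s→0} s^2·G(s) = K·12 / (19) = (12/19)·K.
e_ss = 6/K_a = 2.375 ⇒ K_a = 48/19 ⇒ K = (48/19)/(12/19) = 4.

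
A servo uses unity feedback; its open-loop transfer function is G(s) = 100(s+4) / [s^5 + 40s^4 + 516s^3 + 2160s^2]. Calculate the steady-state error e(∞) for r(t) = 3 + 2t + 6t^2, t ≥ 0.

Lowest-order denominator term is 2160s^2, so the open loop has 2 poles at the origin → type 2 system. By superposition:
  • 3: tracked with zero error.
  • 2t: tracked with zero error.
  • 6t^2: e_ss = 12/K_a with K_a=5/27 → 64.8.
Total e_ss = 64.8.

64.8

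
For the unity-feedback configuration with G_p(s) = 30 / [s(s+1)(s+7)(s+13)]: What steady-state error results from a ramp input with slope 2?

91/15

System type = 1 (one pole at s=0).
K_v = lim_{s→0} s·G_p(s) = 30 / (1·7·13) = 30/91.
e_ss = 2/K_v = 2/(30/91) = 91/15.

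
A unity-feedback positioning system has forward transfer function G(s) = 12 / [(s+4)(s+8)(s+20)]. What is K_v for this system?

0

G(s) has no factors of s in the denominator, so the system is type 0.
K_v = lim_{s→0} s·G(s) = 0 (the extra factor of s kills the finite limit).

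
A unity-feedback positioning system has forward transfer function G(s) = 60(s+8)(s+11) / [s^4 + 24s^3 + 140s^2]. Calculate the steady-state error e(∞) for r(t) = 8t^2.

Factoring s^2 from the denominator leaves a polynomial with constant term 140, so the system is type 2.
K_a = lim_{s→0} s^2·G(s) = 60·8·11 / 140 = 264/7.
r(t) = 8t^2 gives R(s) = 16/s^3.
e_ss = 16/K_a = 16/(264/7) = 14/33.

14/33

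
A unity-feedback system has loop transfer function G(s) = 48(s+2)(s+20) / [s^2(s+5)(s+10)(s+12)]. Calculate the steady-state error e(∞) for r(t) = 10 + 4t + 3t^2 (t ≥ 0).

1.875

The open loop has two poles at the origin → type 2 system. By superposition:
  • 10: tracked with zero error.
  • 4t: tracked with zero error.
  • 3t^2: e_ss = 6/K_a with K_a=3.2 → 1.875.
Total e_ss = 1.875.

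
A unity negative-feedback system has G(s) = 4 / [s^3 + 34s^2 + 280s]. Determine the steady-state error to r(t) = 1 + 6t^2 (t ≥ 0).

infinity

Lowest-order denominator term is 280s, so the open loop has 1 pole at the origin → type 1 system. By superposition:
  • 1: tracked with zero error.
  • 6t^2: a type-1 system cannot track it, e_ss → ∞.
The unbounded component dominates.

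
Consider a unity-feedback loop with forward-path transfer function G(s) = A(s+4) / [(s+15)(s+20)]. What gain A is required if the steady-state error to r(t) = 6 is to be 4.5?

25

No free integrators in G(s): this is a type 0 system.
K_p = lim_{s→0} G(s) = A·4 / (15·20) = (1/75)·A.
e_ss = 6/(1 + K_p) = 4.5 ⇒ 1 + (1/75)·A = 4/3 ⇒ A = 25.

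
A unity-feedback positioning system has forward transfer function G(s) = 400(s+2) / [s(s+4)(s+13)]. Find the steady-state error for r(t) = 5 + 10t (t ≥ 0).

0.65

G(s) has one factor of s in the denominator, so the system is type 1. By superposition:
  • 5: tracked with zero error.
  • 10t: e_ss = 10/K_v with K_v=200/13 → 0.65.
Total e_ss = 0.65.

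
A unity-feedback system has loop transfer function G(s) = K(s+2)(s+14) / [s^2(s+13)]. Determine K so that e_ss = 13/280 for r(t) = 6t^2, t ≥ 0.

120

The open loop has two poles at the origin → type 2 system.
K_a = lim_{s→0} s^2·G(s) = K·2·14 / (13) = (28/13)·K.
e_ss = 12/K_a = 13/280 ⇒ K_a = 3360/13 ⇒ K = (3360/13)/(28/13) = 120.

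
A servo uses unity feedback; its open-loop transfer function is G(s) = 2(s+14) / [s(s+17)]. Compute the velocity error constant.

28/17

One free integrator in G(s): this is a type 1 system.
K_v = lim_{s→0} s·G(s) = 2·14 / (17) = 28/17.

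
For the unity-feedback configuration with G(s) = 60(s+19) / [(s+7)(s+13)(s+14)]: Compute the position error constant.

570/637

The open loop has no poles at the origin → type 0 system.
K_p = lim_{s→0} G(s) = 60·19 / (7·13·14) = 570/637.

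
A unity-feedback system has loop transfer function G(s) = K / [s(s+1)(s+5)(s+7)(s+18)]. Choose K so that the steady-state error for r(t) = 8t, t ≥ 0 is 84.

60

G(s) has one factor of s in the denominator, so the system is type 1.
K_v = lim_{s→0} s·G(s) = K / (1·5·7·18) = (1/630)·K.
e_ss = 8/K_v = 84 ⇒ K_v = 2/21 ⇒ K = (2/21)/(1/630) = 60.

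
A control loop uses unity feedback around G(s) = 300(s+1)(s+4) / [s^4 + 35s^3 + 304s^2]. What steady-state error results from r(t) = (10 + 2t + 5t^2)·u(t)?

38/15

The denominator has no term below 304s^2 — 2 poles at s=0, type 2. Treating each term separately:
  • 10: tracked with zero error.
  • 2t: tracked with zero error.
  • 5t^2: e_ss = 10/K_a with K_a=75/19 → 38/15.
Total e_ss = 38/15.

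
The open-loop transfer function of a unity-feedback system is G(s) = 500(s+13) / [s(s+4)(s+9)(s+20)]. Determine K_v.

System type = 1 (one pole at s=0).
K_v = lim_{s→0} s·G(s) = 500·13 / (4·9·20) = 325/36.

325/36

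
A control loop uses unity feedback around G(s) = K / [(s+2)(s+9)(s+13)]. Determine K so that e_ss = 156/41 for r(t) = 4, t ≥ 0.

System type = 0 (no poles at s=0).
K_p = lim_{s→0} G(s) = K / (2·9·13) = (1/234)·K.
e_ss = 4/(1 + K_p) = 156/41 ⇒ 1 + (1/234)·K = 41/39 ⇒ K = 12.

12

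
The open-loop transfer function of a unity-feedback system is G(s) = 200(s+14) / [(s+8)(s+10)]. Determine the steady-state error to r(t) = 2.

The open loop has no poles at the origin → type 0 system.
K_p = lim_{s→0} G(s) = 200·14 / (8·10) = 35.
e_ss = 2/(1 + K_p) = 2/36 = 1/18.

1/18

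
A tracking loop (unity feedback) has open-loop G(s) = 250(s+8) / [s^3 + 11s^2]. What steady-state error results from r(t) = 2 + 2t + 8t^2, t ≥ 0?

The denominator has no term below 11s^2 — 2 poles at s=0, type 2. By superposition:
  • 2: tracked with zero error.
  • 2t: tracked with zero error.
  • 8t^2: e_ss = 16/K_a with K_a=2000/11 → 0.088.
Total e_ss = 0.088.

0.088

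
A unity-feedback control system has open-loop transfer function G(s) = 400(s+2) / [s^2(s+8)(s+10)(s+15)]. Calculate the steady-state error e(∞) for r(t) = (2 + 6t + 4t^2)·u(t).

G(s) has two factors of s in the denominator, so the system is type 2. By superposition:
  • 2: tracked with zero error.
  • 6t: tracked with zero error.
  • 4t^2: e_ss = 8/K_a with K_a=2/3 → 12.
Total e_ss = 12.

12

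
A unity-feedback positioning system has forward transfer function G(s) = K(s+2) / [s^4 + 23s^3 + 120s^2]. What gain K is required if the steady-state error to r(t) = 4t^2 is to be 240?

Factoring s^2 from the denominator leaves a polynomial with constant term 120, so the system is type 2.
K_a = lim_{s→0} s^2·G(s) = K·2 / 120 = (1/60)·K.
e_ss = 8/K_a = 240 ⇒ K_a = 1/30 ⇒ K = (1/30)/(1/60) = 2.

2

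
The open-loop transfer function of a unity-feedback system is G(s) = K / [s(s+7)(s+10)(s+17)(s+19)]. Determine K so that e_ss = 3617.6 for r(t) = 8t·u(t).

G(s) has one factor of s in the denominator, so the system is type 1.
K_v = lim_{s→0} s·G(s) = K / (7·10·17·19) = (1/22610)·K.
e_ss = 8/K_v = 3617.6 ⇒ K_v = 5/2261 ⇒ K = (5/2261)/(1/22610) = 50.

50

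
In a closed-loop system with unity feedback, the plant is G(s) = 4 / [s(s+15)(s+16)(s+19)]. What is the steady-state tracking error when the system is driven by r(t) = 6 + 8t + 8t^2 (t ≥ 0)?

One free integrator in G(s): this is a type 1 system. By superposition:
  • 6: tracked with zero error.
  • 8t: e_ss = 8/K_v with K_v=1/1140 → 9120.
  • 8t^2: a type-1 system cannot track it, e_ss → ∞.
The unbounded component dominates.

infinity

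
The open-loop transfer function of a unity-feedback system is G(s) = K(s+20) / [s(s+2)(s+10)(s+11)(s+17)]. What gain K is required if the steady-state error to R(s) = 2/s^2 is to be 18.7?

20

G(s) has one factor of s in the denominator, so the system is type 1.
K_v = lim_{s→0} s·G(s) = K·20 / (2·10·11·17) = (1/187)·K.
e_ss = 2/K_v = 18.7 ⇒ K_v = 20/187 ⇒ K = (20/187)/(1/187) = 20.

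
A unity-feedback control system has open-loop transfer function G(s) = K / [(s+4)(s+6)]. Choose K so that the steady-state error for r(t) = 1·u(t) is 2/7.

60

System type = 0 (no poles at s=0).
K_p = lim_{s→0} G(s) = K / (4·6) = (1/24)·K.
e_ss = 1/(1 + K_p) = 2/7 ⇒ 1 + (1/24)·K = 3.5 ⇒ K = 60.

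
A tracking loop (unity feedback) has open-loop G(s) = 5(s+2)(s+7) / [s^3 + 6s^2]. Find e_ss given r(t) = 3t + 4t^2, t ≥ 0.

24/35

Factoring s^2 from the denominator leaves a polynomial with constant term 6, so the system is type 2. By superposition:
  • 3t: tracked with zero error.
  • 4t^2: e_ss = 8/K_a with K_a=35/3 → 24/35.
Total e_ss = 24/35.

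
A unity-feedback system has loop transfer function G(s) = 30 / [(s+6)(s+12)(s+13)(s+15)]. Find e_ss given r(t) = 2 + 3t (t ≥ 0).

No free integrators in G(s): this is a type 0 system. Taking each input component in turn:
  • 2: e_ss = 2/(1+K_p) with K_p=1/468 → 936/469.
  • 3t: a type-0 system cannot track it, e_ss → ∞.
The unbounded component dominates.

infinity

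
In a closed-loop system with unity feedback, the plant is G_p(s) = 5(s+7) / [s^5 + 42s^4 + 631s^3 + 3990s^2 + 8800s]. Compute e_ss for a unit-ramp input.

1760/7

The denominator has no term below 8800s — 1 pole at s=0, type 1.
K_v = lim_{s→0} s·G_p(s) = 5·7 / 8800 = 7/1760.
e_ss = 1/K_v = 1/(7/1760) = 1760/7.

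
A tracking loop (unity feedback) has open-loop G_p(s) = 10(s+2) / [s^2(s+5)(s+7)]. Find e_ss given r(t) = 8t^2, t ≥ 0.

G_p(s) has two factors of s in the denominator, so the system is type 2.
K_a = lim_{s→0} s^2·G_p(s) = 10·2 / (5·7) = 4/7.
r(t) = 8t^2 gives R(s) = 16/s^3.
e_ss = 16/K_a = 16/(4/7) = 28.

28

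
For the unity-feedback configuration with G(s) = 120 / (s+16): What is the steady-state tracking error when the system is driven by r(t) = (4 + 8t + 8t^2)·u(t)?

The open loop has no poles at the origin → type 0 system. Treating each term separately:
  • 4: e_ss = 4/(1+K_p) with K_p=7.5 → 8/17.
  • 8t: a type-0 system cannot track it, e_ss → ∞.
  • 8t^2: a type-0 system cannot track it, e_ss → ∞.
The unbounded component dominates.

infinity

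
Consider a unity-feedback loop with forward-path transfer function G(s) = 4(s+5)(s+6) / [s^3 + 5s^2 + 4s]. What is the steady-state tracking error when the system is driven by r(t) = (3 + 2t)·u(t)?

1/15

The denominator has no term below 4s — 1 pole at s=0, type 1. Treating each term separately:
  • 3: tracked with zero error.
  • 2t: e_ss = 2/K_v with K_v=30 → 1/15.
Total e_ss = 1/15.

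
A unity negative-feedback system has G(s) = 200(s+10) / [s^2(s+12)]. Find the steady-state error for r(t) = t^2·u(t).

The open loop has two poles at the origin → type 2 system.
K_a = lim_{s→0} s^2·G(s) = 200·10 / (12) = 500/3.
r(t) = t^2 gives R(s) = 2/s^3.
e_ss = 2/K_a = 2/(500/3) = 0.012.

0.012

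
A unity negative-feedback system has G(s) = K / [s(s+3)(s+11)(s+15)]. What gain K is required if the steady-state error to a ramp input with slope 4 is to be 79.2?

25

One free integrator in G(s): this is a type 1 system.
K_v = lim_{s→0} s·G(s) = K / (3·11·15) = (1/495)·K.
e_ss = 4/K_v = 79.2 ⇒ K_v = 5/99 ⇒ K = (5/99)/(1/495) = 25.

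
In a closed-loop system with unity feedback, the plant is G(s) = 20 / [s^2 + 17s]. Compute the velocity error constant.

20/17

Lowest-order denominator term is 17s, so the open loop has 1 pole at the origin → type 1 system.
K_v = lim_{s→0} s·G(s) = 20 / 17 = 20/17.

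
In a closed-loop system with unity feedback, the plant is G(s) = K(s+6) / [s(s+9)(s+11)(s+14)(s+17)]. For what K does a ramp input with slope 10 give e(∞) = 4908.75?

System type = 1 (one pole at s=0).
K_v = lim_{s→0} s·G(s) = K·6 / (9·11·14·17) = (1/3927)·K.
e_ss = 10/K_v = 4908.75 ⇒ K_v = 8/3927 ⇒ K = (8/3927)/(1/3927) = 8.

8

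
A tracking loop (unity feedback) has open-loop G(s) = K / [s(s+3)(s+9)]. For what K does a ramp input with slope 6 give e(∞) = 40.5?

4

System type = 1 (one pole at s=0).
K_v = lim_{s→0} s·G(s) = K / (3·9) = (1/27)·K.
e_ss = 6/K_v = 40.5 ⇒ K_v = 4/27 ⇒ K = (4/27)/(1/27) = 4.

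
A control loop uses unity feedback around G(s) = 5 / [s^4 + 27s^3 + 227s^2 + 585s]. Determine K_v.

The denominator has no term below 585s — 1 pole at s=0, type 1.
K_v = lim_{s→0} s·G(s) = 5 / 585 = 1/117.

1/117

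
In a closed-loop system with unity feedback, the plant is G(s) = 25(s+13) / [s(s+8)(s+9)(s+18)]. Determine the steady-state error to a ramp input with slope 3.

3888/325

System type = 1 (one pole at s=0).
K_v = lim_{s→0} s·G(s) = 25·13 / (8·9·18) = 325/1296.
e_ss = 3/K_v = 3/(325/1296) = 3888/325.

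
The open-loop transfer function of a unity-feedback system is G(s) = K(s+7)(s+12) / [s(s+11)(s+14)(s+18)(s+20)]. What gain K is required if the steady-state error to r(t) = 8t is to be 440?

12

One free integrator in G(s): this is a type 1 system.
K_v = lim_{s→0} s·G(s) = K·7·12 / (11·14·18·20) = (1/660)·K.
e_ss = 8/K_v = 440 ⇒ K_v = 1/55 ⇒ K = (1/55)/(1/660) = 12.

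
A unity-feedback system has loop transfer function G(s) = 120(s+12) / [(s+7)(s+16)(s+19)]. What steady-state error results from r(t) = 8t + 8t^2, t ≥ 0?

infinity

The open loop has no poles at the origin → type 0 system. Treating each term separately:
  • 8t: a type-0 system cannot track it, e_ss → ∞.
  • 8t^2: a type-0 system cannot track it, e_ss → ∞.
The unbounded component dominates.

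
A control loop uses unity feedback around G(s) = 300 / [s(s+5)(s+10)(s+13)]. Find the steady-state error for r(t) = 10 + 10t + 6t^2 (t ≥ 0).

G(s) has one factor of s in the denominator, so the system is type 1. Taking each input component in turn:
  • 10: tracked with zero error.
  • 10t: e_ss = 10/K_v with K_v=6/13 → 65/3.
  • 6t^2: a type-1 system cannot track it, e_ss → ∞.
The unbounded component dominates.

infinity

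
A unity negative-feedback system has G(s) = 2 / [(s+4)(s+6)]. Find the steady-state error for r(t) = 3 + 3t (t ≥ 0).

infinity

The open loop has no poles at the origin → type 0 system. Taking each input component in turn:
  • 3: e_ss = 3/(1+K_p) with K_p=1/12 → 36/13.
  • 3t: a type-0 system cannot track it, e_ss → ∞.
The unbounded component dominates.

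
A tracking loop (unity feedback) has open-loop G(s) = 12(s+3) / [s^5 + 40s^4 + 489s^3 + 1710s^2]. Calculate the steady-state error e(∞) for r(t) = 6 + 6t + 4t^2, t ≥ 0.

The denominator has no term below 1710s^2 — 2 poles at s=0, type 2. Treating each term separately:
  • 6: tracked with zero error.
  • 6t: tracked with zero error.
  • 4t^2: e_ss = 8/K_a with K_a=2/95 → 380.
Total e_ss = 380.

380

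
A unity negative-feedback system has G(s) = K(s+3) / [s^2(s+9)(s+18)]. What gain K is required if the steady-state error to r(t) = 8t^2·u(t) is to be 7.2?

120

The open loop has two poles at the origin → type 2 system.
K_a = lim_{s→0} s^2·G(s) = K·3 / (9·18) = (1/54)·K.
e_ss = 16/K_a = 7.2 ⇒ K_a = 20/9 ⇒ K = (20/9)/(1/54) = 120.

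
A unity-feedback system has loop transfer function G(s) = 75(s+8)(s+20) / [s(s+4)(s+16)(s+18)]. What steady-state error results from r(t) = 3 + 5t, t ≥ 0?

0.48

The open loop has one pole at the origin → type 1 system. By superposition:
  • 3: tracked with zero error.
  • 5t: e_ss = 5/K_v with K_v=125/12 → 0.48.
Total e_ss = 0.48.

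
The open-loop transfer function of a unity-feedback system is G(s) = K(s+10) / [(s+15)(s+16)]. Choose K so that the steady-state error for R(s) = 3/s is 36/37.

50

System type = 0 (no poles at s=0).
K_p = lim_{s→0} G(s) = K·10 / (15·16) = (1/24)·K.
e_ss = 3/(1 + K_p) = 36/37 ⇒ 1 + (1/24)·K = 37/12 ⇒ K = 50.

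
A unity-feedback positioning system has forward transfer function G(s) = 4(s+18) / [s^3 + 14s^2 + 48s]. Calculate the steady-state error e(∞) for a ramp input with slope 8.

16/3

Lowest-order denominator term is 48s, so the open loop has 1 pole at the origin → type 1 system.
K_v = lim_{s→0} s·G(s) = 4·18 / 48 = 1.5.
e_ss = 8/K_v = 8/1.5 = 16/3.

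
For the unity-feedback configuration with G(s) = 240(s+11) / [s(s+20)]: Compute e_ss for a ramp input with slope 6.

1/22

The open loop has one pole at the origin → type 1 system.
K_v = lim_{s→0} s·G(s) = 240·11 / (20) = 132.
e_ss = 6/K_v = 6/132 = 1/22.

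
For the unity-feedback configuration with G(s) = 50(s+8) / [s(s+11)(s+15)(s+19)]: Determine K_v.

80/627

G(s) has one factor of s in the denominator, so the system is type 1.
K_v = lim_{s→0} s·G(s) = 50·8 / (11·15·19) = 80/627.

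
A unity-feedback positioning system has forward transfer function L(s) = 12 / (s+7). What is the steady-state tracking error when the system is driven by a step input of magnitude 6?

The open loop has no poles at the origin → type 0 system.
K_p = lim_{s→0} L(s) = 12 / (7) = 12/7.
e_ss = 6/(1 + K_p) = 6/(19/7) = 42/19.

42/19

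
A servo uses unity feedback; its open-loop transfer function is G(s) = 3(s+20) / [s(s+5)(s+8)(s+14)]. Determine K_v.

One free integrator in G(s): this is a type 1 system.
K_v = lim_{s→0} s·G(s) = 3·20 / (5·8·14) = 3/28.

3/28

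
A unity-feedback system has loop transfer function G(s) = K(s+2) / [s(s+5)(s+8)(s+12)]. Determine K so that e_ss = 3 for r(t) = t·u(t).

The open loop has one pole at the origin → type 1 system.
K_v = lim_{s→0} s·G(s) = K·2 / (5·8·12) = (1/240)·K.
e_ss = 1/K_v = 3 ⇒ K_v = 1/3 ⇒ K = (1/3)/(1/240) = 80.

80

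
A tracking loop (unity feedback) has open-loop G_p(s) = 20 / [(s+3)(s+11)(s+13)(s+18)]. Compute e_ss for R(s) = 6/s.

23166/3871

G_p(s) has no factors of s in the denominator, so the system is type 0.
K_p = lim_{s→0} G_p(s) = 20 / (3·11·13·18) = 10/3861.
e_ss = 6/(1 + K_p) = 6/(3871/3861) = 23166/3871.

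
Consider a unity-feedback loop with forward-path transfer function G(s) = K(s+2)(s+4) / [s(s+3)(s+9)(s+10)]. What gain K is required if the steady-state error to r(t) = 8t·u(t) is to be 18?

G(s) has one factor of s in the denominator, so the system is type 1.
K_v = lim_{s→0} s·G(s) = K·2·4 / (3·9·10) = (4/135)·K.
e_ss = 8/K_v = 18 ⇒ K_v = 4/9 ⇒ K = (4/9)/(4/135) = 15.

15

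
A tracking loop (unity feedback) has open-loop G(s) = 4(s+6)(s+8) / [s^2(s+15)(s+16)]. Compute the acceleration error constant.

System type = 2 (two poles at s=0).
K_a = lim_{s→0} s^2·G(s) = 4·6·8 / (15·16) = 0.8.

0.8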